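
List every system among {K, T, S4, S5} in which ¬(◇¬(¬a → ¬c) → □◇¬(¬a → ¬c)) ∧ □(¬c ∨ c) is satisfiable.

K, T, S4

S5-tableau for the formula:
1. ¬(◇¬(¬a → ¬c) → □◇¬(¬a → ¬c)) ∧ □(¬c ∨ c), 0
2. ¬(◇¬(¬a → ¬c) → □◇¬(¬a → ¬c)), 0   [∧-rule on 1]
3. □(¬c ∨ c), 0   [∧-rule on 1]
4. ◇¬(¬a → ¬c), 0   [¬→-rule on 2]
5. ¬□◇¬(¬a → ¬c), 0   [¬→-rule on 2]
6. ¬c ∨ c, 0   [□-rule on 3 via 0R0]
7. c, 0   [∨-rule on 6 (branches; this branch)]
8. ¬(¬a → ¬c), 1   [◇-rule on 4: fresh world 1, 0R1]
9. ¬a, 1   [¬→-rule on 8]
10. c, 1   [¬→-rule on 8]
11. ¬c ∨ c, 1   [□-rule on 3 via 0R1]
12. ¬◇¬(¬a → ¬c), 2   [¬□-rule on 5: fresh world 2, 0R2]
13. ¬c ∨ c, 2   [□-rule on 3 via 0R2]
14. ¬a → ¬c, 0   [¬◇-rule on 12 via 2R0]
15. ¬a → ¬c, 1   [¬◇-rule on 12 via 2R1]
16. ¬a → ¬c, 2   [¬◇-rule on 12 via 2R2]
17. c, 2   [∨-rule on 13 (branches; this branch)]
18. a, 0   [→-rule on 14 (branches; this branch)]
19. ¬c, 1   [→-rule on 15 (branches; this branch)]
Accessibility: 0R0, 0R1, 0R2, 1R0, 1R1, 1R2, 2R0, 2R1, 2R2
Branch closes: c and ¬c both at 1.
Every branch closes (one shown): unsatisfiable in S5.
S4-tableau for the formula:
1. ¬(◇¬(¬a → ¬c) → □◇¬(¬a → ¬c)) ∧ □(¬c ∨ c), 0
2. ¬(◇¬(¬a → ¬c) → □◇¬(¬a → ¬c)), 0   [∧-rule on 1]
3. □(¬c ∨ c), 0   [∧-rule on 1]
4. ◇¬(¬a → ¬c), 0   [¬→-rule on 2]
5. ¬□◇¬(¬a → ¬c), 0   [¬→-rule on 2]
6. ¬c ∨ c, 0   [□-rule on 3 via 0R0]
7. c, 0   [∨-rule on 6 (branches; this branch)]
8. ¬(¬a → ¬c), 1   [◇-rule on 4: fresh world 1, 0R1]
9. ¬a, 1   [¬→-rule on 8]
10. c, 1   [¬→-rule on 8]
11. ¬c ∨ c, 1   [□-rule on 3 via 0R1]
12. ¬◇¬(¬a → ¬c), 2   [¬□-rule on 5: fresh world 2, 0R2]
13. ¬c ∨ c, 2   [□-rule on 3 via 0R2]
14. ¬a → ¬c, 2   [¬◇-rule on 12 via 2R2]
15. c, 2   [∨-rule on 13 (branches; this branch)]
16. a, 2   [→-rule on 14 (branches; this branch)]
Accessibility: 0R0, 0R1, 0R2, 1R1, 2R2
Complete open branch: satisfiable in S4, hence also in K, T (this S4-model is also a K-model and a T-model).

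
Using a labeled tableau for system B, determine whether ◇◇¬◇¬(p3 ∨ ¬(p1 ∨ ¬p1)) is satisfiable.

Yes, satisfiable

1. ◇◇¬◇¬(p3 ∨ ¬(p1 ∨ ¬p1)), 0
2. ◇¬◇¬(p3 ∨ ¬(p1 ∨ ¬p1)), 1
3. ¬◇¬(p3 ∨ ¬(p1 ∨ ¬p1)), 2
4. p3 ∨ ¬(p1 ∨ ¬p1), 1
5. p3 ∨ ¬(p1 ∨ ¬p1), 2
6. p3, 1
7. p3, 2
Accessibility: 0R0, 0R1, 1R0, 1R1, 1R2, 2R1, 2R2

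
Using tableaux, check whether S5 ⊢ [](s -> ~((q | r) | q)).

Tableau for the negation ~[](s -> ~((q | r) | q)):
1. ~[](s -> ~((q | r) | q)), u
2. ~(s -> ~((q | r) | q)), v
3. s, v
4. (q | r) | q, v
5. q, v
Accessibility: uRu, uRv, vRu, vRv
The negation has an open branch (countermodel exists).

Invalid (countermodel exists)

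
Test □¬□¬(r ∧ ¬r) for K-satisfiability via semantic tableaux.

1. □¬□¬(r ∧ ¬r), u

Satisfiable (open branch found)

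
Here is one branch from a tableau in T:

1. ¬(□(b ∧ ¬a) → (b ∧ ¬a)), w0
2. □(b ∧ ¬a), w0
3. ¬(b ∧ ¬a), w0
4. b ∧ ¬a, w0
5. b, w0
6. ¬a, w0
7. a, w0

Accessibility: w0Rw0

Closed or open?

Closed

Both a and ¬a appear at w0.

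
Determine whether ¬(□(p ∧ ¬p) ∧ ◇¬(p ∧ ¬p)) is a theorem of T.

Valid in T

Tableau for the negation □(p ∧ ¬p) ∧ ◇¬(p ∧ ¬p):
1. □(p ∧ ¬p) ∧ ◇¬(p ∧ ¬p), w0
2. □(p ∧ ¬p), w0
3. ◇¬(p ∧ ¬p), w0
4. p ∧ ¬p, w0
5. p, w0
6. ¬p, w0
Accessibility: w0Rw0
Branch closes: p and ¬p both at w0.
All branches of the negation close; one closing branch shown above.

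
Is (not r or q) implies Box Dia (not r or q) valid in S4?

Invalid (countermodel exists)

Tableau for the negation not ((not r or q) implies Box Dia (not r or q)):
1. not ((not r or q) implies Box Dia (not r or q)), 0
2. not r or q, 0   [neg-implies-rule on 1]
3. not Box Dia (not r or q), 0   [neg-implies-rule on 1]
4. q, 0   [or-rule on 2 (branches; this branch)]
5. not Dia (not r or q), 1   [neg-Box-rule on 3: fresh world 1, 0R1]
6. not (not r or q), 1   [neg-Dia-rule on 5 via 1R1]
7. r, 1   [neg-or-rule on 6]
8. not q, 1   [neg-or-rule on 6]
Accessibility: 0R0, 0R1, 1R1
The negation has an open branch (countermodel exists).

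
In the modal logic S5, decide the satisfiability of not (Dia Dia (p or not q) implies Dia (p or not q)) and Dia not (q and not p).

No, unsatisfiable

1. not (Dia Dia (p or not q) implies Dia (p or not q)) and Dia not (q and not p), u
2. not (Dia Dia (p or not q) implies Dia (p or not q)), u   [and-rule on 1]
3. Dia not (q and not p), u   [and-rule on 1]
4. Dia Dia (p or not q), u   [neg-implies-rule on 2]
5. not Dia (p or not q), u   [neg-implies-rule on 2]
6. not (p or not q), u   [neg-Dia-rule on 5 via uRu]
7. not p, u   [neg-or-rule on 6]
8. q, u   [neg-or-rule on 6]
9. not (q and not p), v   [Dia-rule on 3: fresh world v, uRv]
10. not (p or not q), v   [neg-Dia-rule on 5 via uRv]
11. not p, v   [neg-or-rule on 10]
12. q, v   [neg-or-rule on 10]
13. p, v   [neg-and-rule on 9 (branches; this branch)]
Accessibility: uRu, uRv, vRu, vRv
Branch closes: p and not p both at v.
Every branch closes; the branch above is one of them.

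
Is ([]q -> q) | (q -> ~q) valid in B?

Tableau for the negation ~(([]q -> q) | (q -> ~q)):
1. ~(([]q -> q) | (q -> ~q)), u
2. ~([]q -> q), u
3. ~(q -> ~q), u
4. []q, u
5. ~q, u
6. q, u
Accessibility: uRu
Branch closes: q and ~q both at u.
All branches of the negation close; one closing branch shown above.

Valid in B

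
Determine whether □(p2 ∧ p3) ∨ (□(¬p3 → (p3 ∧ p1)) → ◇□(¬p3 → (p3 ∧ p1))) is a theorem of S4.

Yes, valid

Tableau for the negation ¬(□(p2 ∧ p3) ∨ (□(¬p3 → (p3 ∧ p1)) → ◇□(¬p3 → (p3 ∧ p1)))):
1. ¬(□(p2 ∧ p3) ∨ (□(¬p3 → (p3 ∧ p1)) → ◇□(¬p3 → (p3 ∧ p1)))), 0
2. ¬□(p2 ∧ p3), 0
3. ¬(□(¬p3 → (p3 ∧ p1)) → ◇□(¬p3 → (p3 ∧ p1))), 0
4. □(¬p3 → (p3 ∧ p1)), 0
5. ¬◇□(¬p3 → (p3 ∧ p1)), 0
6. ¬p3 → (p3 ∧ p1), 0
7. ¬□(¬p3 → (p3 ∧ p1)), 0
8. p3 ∧ p1, 0
9. p3, 0
10. p1, 0
11. ¬(p2 ∧ p3), 1
12. ¬p3 → (p3 ∧ p1), 1
13. ¬□(¬p3 → (p3 ∧ p1)), 1
14. ¬p2, 1
15. p3 ∧ p1, 1
16. p3, 1
17. p1, 1
18. ¬(¬p3 → (p3 ∧ p1)), 2
19. ¬p3, 2
20. ¬(p3 ∧ p1), 2
21. ¬p3 → (p3 ∧ p1), 2
22. ¬□(¬p3 → (p3 ∧ p1)), 2
23. ¬p1, 2
24. p3 ∧ p1, 2
25. p3, 2
26. p1, 2
Accessibility: 0R0, 0R1, 0R2, 1R1, 2R2
Branch closes: p3 and ¬p3 both at 2.
All branches of the negation close; one closing branch shown above.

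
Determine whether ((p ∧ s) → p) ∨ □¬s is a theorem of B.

Yes, valid

Tableau for the negation ¬(((p ∧ s) → p) ∨ □¬s):
1. ¬(((p ∧ s) → p) ∨ □¬s), 0
2. ¬((p ∧ s) → p), 0
3. ¬□¬s, 0
4. p ∧ s, 0
5. ¬p, 0
6. p, 0
7. s, 0
Accessibility: 0R0
Branch closes: p and ¬p both at 0.
All branches of the negation close; one closing branch shown above.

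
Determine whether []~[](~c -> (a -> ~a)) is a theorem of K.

No, not valid

Tableau for the negation ~[]~[](~c -> (a -> ~a)):
1. ~[]~[](~c -> (a -> ~a)), 0
2. [](~c -> (a -> ~a)), 1
Accessibility: 0R1
The negation has an open branch (countermodel exists).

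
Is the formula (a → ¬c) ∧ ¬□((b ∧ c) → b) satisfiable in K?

Unsatisfiable (every branch closes)

1. (a → ¬c) ∧ ¬□((b ∧ c) → b), u
2. a → ¬c, u   [∧-rule on 1]
3. ¬□((b ∧ c) → b), u   [∧-rule on 1]
4. ¬c, u   [→-rule on 2 (branches; this branch)]
5. ¬((b ∧ c) → b), v   [¬□-rule on 3: fresh world v, uRv]
6. b ∧ c, v   [¬→-rule on 5]
7. ¬b, v   [¬→-rule on 5]
8. b, v   [∧-rule on 6]
9. c, v   [∧-rule on 6]
Accessibility: uRv
Branch closes: b and ¬b both at v.
(One branch shown.) All branches close.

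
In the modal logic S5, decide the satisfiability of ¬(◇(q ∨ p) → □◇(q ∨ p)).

No, unsatisfiable

1. ¬(◇(q ∨ p) → □◇(q ∨ p)), u
2. ◇(q ∨ p), u
3. ¬□◇(q ∨ p), u
4. q ∨ p, v
5. p, v
6. ¬◇(q ∨ p), w
7. ¬(q ∨ p), u
8. ¬q, u
9. ¬p, u
10. ¬(q ∨ p), v
11. ¬q, v
12. ¬p, v
Accessibility: uRu, uRv, uRw, vRu, vRv, vRw, wRu, wRv, wRw
Branch closes: p and ¬p both at v.
All branches of the tableau close; one closing branch shown above.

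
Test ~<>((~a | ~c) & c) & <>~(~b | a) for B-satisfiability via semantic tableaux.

Yes, satisfiable

1. ~<>((~a | ~c) & c) & <>~(~b | a), 0
2. ~<>((~a | ~c) & c), 0
3. <>~(~b | a), 0
4. ~((~a | ~c) & c), 0
5. ~c, 0
6. ~(~b | a), 1
7. b, 1
8. ~a, 1
9. ~((~a | ~c) & c), 1
10. ~c, 1
Accessibility: 0R0, 0R1, 1R0, 1R1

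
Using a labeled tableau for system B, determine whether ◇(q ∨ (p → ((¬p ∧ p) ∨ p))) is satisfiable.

1. ◇(q ∨ (p → ((¬p ∧ p) ∨ p))), w0
2. q ∨ (p → ((¬p ∧ p) ∨ p)), w1
3. p → ((¬p ∧ p) ∨ p), w1
4. (¬p ∧ p) ∨ p, w1
5. p, w1
Accessibility: w0Rw0, w0Rw1, w1Rw0, w1Rw1

Yes, satisfiable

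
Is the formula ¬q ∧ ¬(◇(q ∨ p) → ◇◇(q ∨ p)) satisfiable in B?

1. ¬q ∧ ¬(◇(q ∨ p) → ◇◇(q ∨ p)), 0
2. ¬q, 0   [∧-rule on 1]
3. ¬(◇(q ∨ p) → ◇◇(q ∨ p)), 0   [∧-rule on 1]
4. ◇(q ∨ p), 0   [¬→-rule on 3]
5. ¬◇◇(q ∨ p), 0   [¬→-rule on 3]
6. ¬◇(q ∨ p), 0   [¬◇-rule on 5 via 0R0]
7. ¬(q ∨ p), 0   [¬◇-rule on 6 via 0R0]
8. ¬p, 0   [¬∨-rule on 7]
9. q ∨ p, 1   [◇-rule on 4: fresh world 1, 0R1]
10. ¬◇(q ∨ p), 1   [¬◇-rule on 5 via 0R1]
11. ¬(q ∨ p), 1   [¬◇-rule on 6 via 0R1]
12. ¬q, 1   [¬∨-rule on 11]
13. ¬p, 1   [¬∨-rule on 11]
14. p, 1   [∨-rule on 9 (branches; this branch)]
Accessibility: 0R0, 0R1, 1R0, 1R1
Branch closes: p and ¬p both at 1.
Every branch closes; the branch above is one of them.

No, unsatisfiable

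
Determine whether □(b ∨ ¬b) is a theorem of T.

Tableau for the negation ¬□(b ∨ ¬b):
1. ¬□(b ∨ ¬b), u
2. ¬(b ∨ ¬b), v   [¬□-rule on 1: fresh world v, uRv]
3. ¬b, v   [¬∨-rule on 2]
4. b, v   [¬∨-rule on 2]
Accessibility: uRu, uRv, vRv
Branch closes: b and ¬b both at v.
All branches of the negation close; one closing branch shown above.

Valid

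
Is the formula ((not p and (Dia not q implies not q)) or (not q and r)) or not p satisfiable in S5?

Satisfiable (open branch found)

1. ((not p and (Dia not q implies not q)) or (not q and r)) or not p, 0
2. not p, 0
Accessibility: 0R0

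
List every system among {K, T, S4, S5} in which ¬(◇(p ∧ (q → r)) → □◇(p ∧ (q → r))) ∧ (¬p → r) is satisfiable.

K, T, S4

S5-tableau for the formula:
1. ¬(◇(p ∧ (q → r)) → □◇(p ∧ (q → r))) ∧ (¬p → r), w0
2. ¬(◇(p ∧ (q → r)) → □◇(p ∧ (q → r))), w0
3. ¬p → r, w0
4. ◇(p ∧ (q → r)), w0
5. ¬□◇(p ∧ (q → r)), w0
6. p, w0
7. p ∧ (q → r), w1
8. p, w1
9. q → r, w1
10. r, w1
11. ¬◇(p ∧ (q → r)), w2
12. ¬(p ∧ (q → r)), w0
13. ¬(p ∧ (q → r)), w1
14. ¬(p ∧ (q → r)), w2
15. ¬(q → r), w0
16. q, w0
17. ¬r, w0
18. ¬(q → r), w1
19. q, w1
20. ¬r, w1
Accessibility: w0Rw0, w0Rw1, w0Rw2, w1Rw0, w1Rw1, w1Rw2, w2Rw0, w2Rw1, w2Rw2
Branch closes: r and ¬r both at w1.
Every branch closes (one shown): unsatisfiable in S5.
S4-tableau for the formula:
1. ¬(◇(p ∧ (q → r)) → □◇(p ∧ (q → r))) ∧ (¬p → r), w0
2. ¬(◇(p ∧ (q → r)) → □◇(p ∧ (q → r))), w0
3. ¬p → r, w0
4. ◇(p ∧ (q → r)), w0
5. ¬□◇(p ∧ (q → r)), w0
6. r, w0
7. p ∧ (q → r), w1
8. p, w1
9. q → r, w1
10. r, w1
11. ¬◇(p ∧ (q → r)), w2
12. ¬(p ∧ (q → r)), w2
13. ¬(q → r), w2
14. q, w2
15. ¬r, w2
Accessibility: w0Rw0, w0Rw1, w0Rw2, w1Rw1, w2Rw2
Complete open branch: satisfiable in S4, hence also in K, T (this S4-model is also a K-model and a T-model).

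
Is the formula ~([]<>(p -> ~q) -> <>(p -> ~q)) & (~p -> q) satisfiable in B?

Unsatisfiable

1. ~([]<>(p -> ~q) -> <>(p -> ~q)) & (~p -> q), w0
2. ~([]<>(p -> ~q) -> <>(p -> ~q)), w0
3. ~p -> q, w0
4. []<>(p -> ~q), w0
5. ~<>(p -> ~q), w0
6. <>(p -> ~q), w0
7. ~(p -> ~q), w0
8. p, w0
9. q, w0
10. p -> ~q, w1
11. <>(p -> ~q), w1
12. ~(p -> ~q), w1
13. p, w1
14. q, w1
15. ~q, w1
Accessibility: w0Rw0, w0Rw1, w1Rw0, w1Rw1
Branch closes: q and ~q both at w1.
All branches of the tableau close; one closing branch shown above.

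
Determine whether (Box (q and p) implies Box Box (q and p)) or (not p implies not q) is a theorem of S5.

Valid

Tableau for the negation not ((Box (q and p) implies Box Box (q and p)) or (not p implies not q)):
1. not ((Box (q and p) implies Box Box (q and p)) or (not p implies not q)), 0
2. not (Box (q and p) implies Box Box (q and p)), 0
3. not (not p implies not q), 0
4. Box (q and p), 0
5. not Box Box (q and p), 0
6. not p, 0
7. q, 0
8. q and p, 0
9. p, 0
Accessibility: 0R0
Branch closes: p and not p both at 0.
All branches of the negation close; one closing branch shown above.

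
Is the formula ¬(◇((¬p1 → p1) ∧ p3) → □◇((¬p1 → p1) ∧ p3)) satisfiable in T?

1. ¬(◇((¬p1 → p1) ∧ p3) → □◇((¬p1 → p1) ∧ p3)), u
2. ◇((¬p1 → p1) ∧ p3), u
3. ¬□◇((¬p1 → p1) ∧ p3), u
4. (¬p1 → p1) ∧ p3, v
5. ¬p1 → p1, v
6. p3, v
7. p1, v
8. ¬◇((¬p1 → p1) ∧ p3), w
9. ¬((¬p1 → p1) ∧ p3), w
10. ¬p3, w
Accessibility: uRu, uRv, uRw, vRv, wRw

Satisfiable (open branch found)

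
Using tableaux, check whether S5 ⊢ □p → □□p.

Tableau for the negation ¬(□p → □□p):
1. ¬(□p → □□p), w0
2. □p, w0   [¬→-rule on 1]
3. ¬□□p, w0   [¬→-rule on 1]
4. p, w0   [□-rule on 2 via w0Rw0]
5. ¬□p, w1   [¬□-rule on 3: fresh world w1, w0Rw1]
6. p, w1   [□-rule on 2 via w0Rw1]
7. ¬p, w2   [¬□-rule on 5: fresh world w2, w1Rw2]
8. p, w2   [□-rule on 2 via w0Rw2]
Accessibility: w0Rw0, w0Rw1, w0Rw2, w1Rw0, w1Rw1, w1Rw2, w2Rw0, w2Rw1, w2Rw2
Branch closes: p and ¬p both at w2.
Every branch of the negation's tableau closes; the branch above is one of them.

Valid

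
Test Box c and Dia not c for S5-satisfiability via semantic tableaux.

Unsatisfiable (every branch closes)

1. Box c and Dia not c, 0
2. Box c, 0   [and-rule on 1]
3. Dia not c, 0   [and-rule on 1]
4. c, 0   [Box-rule on 2 via 0R0]
5. not c, 1   [Dia-rule on 3: fresh world 1, 0R1]
6. c, 1   [Box-rule on 2 via 0R1]
Accessibility: 0R0, 0R1, 1R0, 1R1
Branch closes: c and not c both at 1.
(One branch shown.) All branches close.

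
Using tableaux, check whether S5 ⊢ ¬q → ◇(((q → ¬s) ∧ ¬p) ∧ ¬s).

No, not valid

Tableau for the negation ¬(¬q → ◇(((q → ¬s) ∧ ¬p) ∧ ¬s)):
1. ¬(¬q → ◇(((q → ¬s) ∧ ¬p) ∧ ¬s)), 0
2. ¬q, 0   [¬→-rule on 1]
3. ¬◇(((q → ¬s) ∧ ¬p) ∧ ¬s), 0   [¬→-rule on 1]
4. ¬(((q → ¬s) ∧ ¬p) ∧ ¬s), 0   [¬◇-rule on 3 via 0R0]
5. s, 0   [¬∧-rule on 4 (branches; this branch)]
Accessibility: 0R0
The negation has an open branch (countermodel exists).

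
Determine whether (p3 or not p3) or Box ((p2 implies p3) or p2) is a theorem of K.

Valid

Tableau for the negation not ((p3 or not p3) or Box ((p2 implies p3) or p2)):
1. not ((p3 or not p3) or Box ((p2 implies p3) or p2)), 0
2. not (p3 or not p3), 0
3. not Box ((p2 implies p3) or p2), 0
4. not p3, 0
5. p3, 0
Branch closes: p3 and not p3 both at 0.
Every branch of the negation's tableau closes; the branch above is one of them.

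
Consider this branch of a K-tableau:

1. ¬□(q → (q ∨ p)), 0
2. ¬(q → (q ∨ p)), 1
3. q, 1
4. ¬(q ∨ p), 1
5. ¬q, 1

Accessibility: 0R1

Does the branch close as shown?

Both q and ¬q appear at 1.

Yes, closed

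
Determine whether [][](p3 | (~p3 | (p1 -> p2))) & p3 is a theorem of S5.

Tableau for the negation ~([][](p3 | (~p3 | (p1 -> p2))) & p3):
1. ~([][](p3 | (~p3 | (p1 -> p2))) & p3), w0
2. ~p3, w0   [~&-rule on 1 (branches; this branch)]
Accessibility: w0Rw0
The negation has an open branch (countermodel exists).

No, not valid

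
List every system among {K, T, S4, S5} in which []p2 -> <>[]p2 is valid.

T, S4, S5

T-tableau for the negation ~([]p2 -> <>[]p2):
1. ~([]p2 -> <>[]p2), 0
2. []p2, 0
3. ~<>[]p2, 0
4. p2, 0
5. ~[]p2, 0
6. ~p2, 1
7. p2, 1
Accessibility: 0R0, 0R1, 1R1
Branch closes: p2 and ~p2 both at 1.
Every branch closes (one shown): valid in T, hence also in S4, S5 (every theorem of T is a theorem of S4 and S5).
K-tableau for the negation ~([]p2 -> <>[]p2):
1. ~([]p2 -> <>[]p2), 0
2. []p2, 0
3. ~<>[]p2, 0
Complete open branch: countermodel on a K-frame, so not valid in K.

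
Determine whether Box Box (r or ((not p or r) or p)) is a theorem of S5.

Tableau for the negation not Box Box (r or ((not p or r) or p)):
1. not Box Box (r or ((not p or r) or p)), 0
2. not Box (r or ((not p or r) or p)), 1   [neg-Box-rule on 1: fresh world 1, 0R1]
3. not (r or ((not p or r) or p)), 2   [neg-Box-rule on 2: fresh world 2, 1R2]
4. not r, 2   [neg-or-rule on 3]
5. not ((not p or r) or p), 2   [neg-or-rule on 3]
6. not (not p or r), 2   [neg-or-rule on 5]
7. not p, 2   [neg-or-rule on 5]
8. p, 2   [neg-or-rule on 6]
Accessibility: 0R0, 0R1, 0R2, 1R0, 1R1, 1R2, 2R0, 2R1, 2R2
Branch closes: p and not p both at 2.
Every branch of the negation's tableau closes; the branch above is one of them.

Valid in S5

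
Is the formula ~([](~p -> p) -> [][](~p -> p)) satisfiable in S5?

No, unsatisfiable

1. ~([](~p -> p) -> [][](~p -> p)), w0
2. [](~p -> p), w0   [~->-rule on 1]
3. ~[][](~p -> p), w0   [~->-rule on 1]
4. ~p -> p, w0   [[]-rule on 2 via w0Rw0]
5. p, w0   [->-rule on 4 (branches; this branch)]
6. ~[](~p -> p), w1   [~[]-rule on 3: fresh world w1, w0Rw1]
7. ~p -> p, w1   [[]-rule on 2 via w0Rw1]
8. p, w1   [->-rule on 7 (branches; this branch)]
9. ~(~p -> p), w2   [~[]-rule on 6: fresh world w2, w1Rw2]
10. ~p, w2   [~->-rule on 9]
11. ~p -> p, w2   [[]-rule on 2 via w0Rw2]
12. p, w2   [->-rule on 11 (branches; this branch)]
Accessibility: w0Rw0, w0Rw1, w0Rw2, w1Rw0, w1Rw1, w1Rw2, w2Rw0, w2Rw1, w2Rw2
Branch closes: p and ~p both at w2.
Every branch closes; the branch above is one of them.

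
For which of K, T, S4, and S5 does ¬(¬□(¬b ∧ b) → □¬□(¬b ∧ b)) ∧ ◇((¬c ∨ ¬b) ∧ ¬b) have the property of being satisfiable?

T-tableau for the formula:
1. ¬(¬□(¬b ∧ b) → □¬□(¬b ∧ b)) ∧ ◇((¬c ∨ ¬b) ∧ ¬b), w0
2. ¬(¬□(¬b ∧ b) → □¬□(¬b ∧ b)), w0   [∧-rule on 1]
3. ◇((¬c ∨ ¬b) ∧ ¬b), w0   [∧-rule on 1]
4. ¬□(¬b ∧ b), w0   [¬→-rule on 2]
5. ¬□¬□(¬b ∧ b), w0   [¬→-rule on 2]
6. (¬c ∨ ¬b) ∧ ¬b, w1   [◇-rule on 3: fresh world w1, w0Rw1]
7. ¬c ∨ ¬b, w1   [∧-rule on 6]
8. ¬b, w1   [∧-rule on 6]
9. ¬(¬b ∧ b), w2   [¬□-rule on 4: fresh world w2, w0Rw2]
10. ¬b, w2   [¬∧-rule on 9 (branches; this branch)]
11. □(¬b ∧ b), w3   [¬□-rule on 5: fresh world w3, w0Rw3]
12. ¬b ∧ b, w3   [□-rule on 11 via w3Rw3]
13. ¬b, w3   [∧-rule on 12]
14. b, w3   [∧-rule on 12]
Accessibility: w0Rw0, w0Rw1, w0Rw2, w0Rw3, w1Rw1, w2Rw2, w3Rw3
Branch closes: b and ¬b both at w3.
Every branch closes (one shown): unsatisfiable in T, hence also in S4, S5 (every S4/S5-frame is a T-frame).
K-tableau for the formula:
1. ¬(¬□(¬b ∧ b) → □¬□(¬b ∧ b)) ∧ ◇((¬c ∨ ¬b) ∧ ¬b), w0
2. ¬(¬□(¬b ∧ b) → □¬□(¬b ∧ b)), w0   [∧-rule on 1]
3. ◇((¬c ∨ ¬b) ∧ ¬b), w0   [∧-rule on 1]
4. ¬□(¬b ∧ b), w0   [¬→-rule on 2]
5. ¬□¬□(¬b ∧ b), w0   [¬→-rule on 2]
6. (¬c ∨ ¬b) ∧ ¬b, w1   [◇-rule on 3: fresh world w1, w0Rw1]
7. ¬c ∨ ¬b, w1   [∧-rule on 6]
8. ¬b, w1   [∧-rule on 6]
9. ¬(¬b ∧ b), w2   [¬□-rule on 4: fresh world w2, w0Rw2]
10. ¬b, w2   [¬∧-rule on 9 (branches; this branch)]
11. □(¬b ∧ b), w3   [¬□-rule on 5: fresh world w3, w0Rw3]
Accessibility: w0Rw1, w0Rw2, w0Rw3
Complete open branch: satisfiable in K.

K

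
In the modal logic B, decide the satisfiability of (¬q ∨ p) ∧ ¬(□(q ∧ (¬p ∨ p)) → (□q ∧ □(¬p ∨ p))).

1. (¬q ∨ p) ∧ ¬(□(q ∧ (¬p ∨ p)) → (□q ∧ □(¬p ∨ p))), u
2. ¬q ∨ p, u
3. ¬(□(q ∧ (¬p ∨ p)) → (□q ∧ □(¬p ∨ p))), u
4. □(q ∧ (¬p ∨ p)), u
5. ¬(□q ∧ □(¬p ∨ p)), u
6. q ∧ (¬p ∨ p), u
7. q, u
8. ¬p ∨ p, u
9. p, u
10. ¬□q, u
11. ¬q, v
12. q ∧ (¬p ∨ p), v
13. q, v
14. ¬p ∨ p, v
Accessibility: uRu, uRv, vRu, vRv
Branch closes: q and ¬q both at v.
(One branch shown.) All branches close.

No, unsatisfiable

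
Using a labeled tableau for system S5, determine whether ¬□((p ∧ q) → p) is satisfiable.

1. ¬□((p ∧ q) → p), u
2. ¬((p ∧ q) → p), v
3. p ∧ q, v
4. ¬p, v
5. p, v
6. q, v
Accessibility: uRu, uRv, vRu, vRv
Branch closes: p and ¬p both at v.
All branches of the tableau close; one closing branch shown above.

Unsatisfiable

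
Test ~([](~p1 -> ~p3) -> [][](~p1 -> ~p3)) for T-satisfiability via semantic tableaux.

Satisfiable

1. ~([](~p1 -> ~p3) -> [][](~p1 -> ~p3)), w0
2. [](~p1 -> ~p3), w0
3. ~[][](~p1 -> ~p3), w0
4. ~p1 -> ~p3, w0
5. ~p3, w0
6. ~[](~p1 -> ~p3), w1
7. ~p1 -> ~p3, w1
8. ~p3, w1
9. ~(~p1 -> ~p3), w2
10. ~p1, w2
11. p3, w2
Accessibility: w0Rw0, w0Rw1, w1Rw1, w1Rw2, w2Rw2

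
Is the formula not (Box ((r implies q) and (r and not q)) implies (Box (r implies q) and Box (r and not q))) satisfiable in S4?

Unsatisfiable

1. not (Box ((r implies q) and (r and not q)) implies (Box (r implies q) and Box (r and not q))), u
2. Box ((r implies q) and (r and not q)), u
3. not (Box (r implies q) and Box (r and not q)), u
4. (r implies q) and (r and not q), u
5. r implies q, u
6. r and not q, u
7. r, u
8. not q, u
9. not Box (r and not q), u
10. q, u
Accessibility: uRu
Branch closes: q and not q both at u.
All branches of the tableau close; one closing branch shown above.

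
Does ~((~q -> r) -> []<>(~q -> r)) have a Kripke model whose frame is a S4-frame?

1. ~((~q -> r) -> []<>(~q -> r)), 0
2. ~q -> r, 0   [~->-rule on 1]
3. ~[]<>(~q -> r), 0   [~->-rule on 1]
4. r, 0   [->-rule on 2 (branches; this branch)]
5. ~<>(~q -> r), 1   [~[]-rule on 3: fresh world 1, 0R1]
6. ~(~q -> r), 1   [~<>-rule on 5 via 1R1]
7. ~q, 1   [~->-rule on 6]
8. ~r, 1   [~->-rule on 6]
Accessibility: 0R0, 0R1, 1R1

Yes, satisfiable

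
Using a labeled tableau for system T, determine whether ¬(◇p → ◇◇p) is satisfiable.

1. ¬(◇p → ◇◇p), u
2. ◇p, u
3. ¬◇◇p, u
4. ¬◇p, u
5. ¬p, u
6. p, v
7. ¬◇p, v
8. ¬p, v
Accessibility: uRu, uRv, vRv
Branch closes: p and ¬p both at v.
(One branch shown.) All branches close.

Unsatisfiable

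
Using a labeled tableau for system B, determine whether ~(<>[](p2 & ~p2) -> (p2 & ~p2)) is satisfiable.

Unsatisfiable (every branch closes)

1. ~(<>[](p2 & ~p2) -> (p2 & ~p2)), u
2. <>[](p2 & ~p2), u   [~->-rule on 1]
3. ~(p2 & ~p2), u   [~->-rule on 1]
4. p2, u   [~&-rule on 3 (branches; this branch)]
5. [](p2 & ~p2), v   [<>-rule on 2: fresh world v, uRv]
6. p2 & ~p2, u   [[]-rule on 5 via vRu]
7. ~p2, u   [&-rule on 6]
Accessibility: uRu, uRv, vRu, vRv
Branch closes: p2 and ~p2 both at u.
Every branch closes; the branch above is one of them.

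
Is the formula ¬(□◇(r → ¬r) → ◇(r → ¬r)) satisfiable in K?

Yes, satisfiable

1. ¬(□◇(r → ¬r) → ◇(r → ¬r)), 0
2. □◇(r → ¬r), 0
3. ¬◇(r → ¬r), 0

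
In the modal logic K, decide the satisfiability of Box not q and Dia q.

No, unsatisfiable

1. Box not q and Dia q, 0
2. Box not q, 0
3. Dia q, 0
4. q, 1
5. not q, 1
Accessibility: 0R1
Branch closes: q and not q both at 1.
Every branch closes; the branch above is one of them.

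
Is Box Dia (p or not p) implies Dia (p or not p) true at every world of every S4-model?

Tableau for the negation not (Box Dia (p or not p) implies Dia (p or not p)):
1. not (Box Dia (p or not p) implies Dia (p or not p)), w0
2. Box Dia (p or not p), w0
3. not Dia (p or not p), w0
4. Dia (p or not p), w0
5. not (p or not p), w0
6. not p, w0
7. p, w0
Accessibility: w0Rw0
Branch closes: p and not p both at w0.
Every branch of the negation's tableau closes; the branch above is one of them.

Yes, valid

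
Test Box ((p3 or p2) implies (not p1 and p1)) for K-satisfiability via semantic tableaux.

1. Box ((p3 or p2) implies (not p1 and p1)), w0

Yes, satisfiable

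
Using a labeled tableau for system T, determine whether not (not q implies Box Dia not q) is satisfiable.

Yes, satisfiable

1. not (not q implies Box Dia not q), u
2. not q, u   [neg-implies-rule on 1]
3. not Box Dia not q, u   [neg-implies-rule on 1]
4. not Dia not q, v   [neg-Box-rule on 3: fresh world v, uRv]
5. q, v   [neg-Dia-rule on 4 via vRv]
Accessibility: uRu, uRv, vRv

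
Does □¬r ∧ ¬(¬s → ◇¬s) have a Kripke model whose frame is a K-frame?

Yes, satisfiable

1. □¬r ∧ ¬(¬s → ◇¬s), 0
2. □¬r, 0
3. ¬(¬s → ◇¬s), 0
4. ¬s, 0
5. ¬◇¬s, 0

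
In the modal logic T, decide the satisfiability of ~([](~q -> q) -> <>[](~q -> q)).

Unsatisfiable

1. ~([](~q -> q) -> <>[](~q -> q)), u
2. [](~q -> q), u
3. ~<>[](~q -> q), u
4. ~q -> q, u
5. ~[](~q -> q), u
6. q, u
7. ~(~q -> q), v
8. ~q, v
9. ~q -> q, v
10. ~[](~q -> q), v
11. q, v
Accessibility: uRu, uRv, vRv
Branch closes: q and ~q both at v.
Every branch closes; the branch above is one of them.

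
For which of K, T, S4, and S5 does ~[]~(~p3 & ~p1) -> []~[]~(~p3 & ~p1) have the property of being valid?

S5

S5-tableau for the negation ~(~[]~(~p3 & ~p1) -> []~[]~(~p3 & ~p1)):
1. ~(~[]~(~p3 & ~p1) -> []~[]~(~p3 & ~p1)), u
2. ~[]~(~p3 & ~p1), u   [~->-rule on 1]
3. ~[]~[]~(~p3 & ~p1), u   [~->-rule on 1]
4. ~p3 & ~p1, v   [~[]-rule on 2: fresh world v, uRv]
5. ~p3, v   [&-rule on 4]
6. ~p1, v   [&-rule on 4]
7. []~(~p3 & ~p1), w   [~[]-rule on 3: fresh world w, uRw]
8. ~(~p3 & ~p1), u   [[]-rule on 7 via wRu]
9. ~(~p3 & ~p1), v   [[]-rule on 7 via wRv]
10. ~(~p3 & ~p1), w   [[]-rule on 7 via wRw]
11. p1, u   [~&-rule on 8 (branches; this branch)]
12. p1, v   [~&-rule on 9 (branches; this branch)]
Accessibility: uRu, uRv, uRw, vRu, vRv, vRw, wRu, wRv, wRw
Branch closes: p1 and ~p1 both at v.
Every branch closes (one shown): valid in S5.
S4-tableau for the negation ~(~[]~(~p3 & ~p1) -> []~[]~(~p3 & ~p1)):
1. ~(~[]~(~p3 & ~p1) -> []~[]~(~p3 & ~p1)), u
2. ~[]~(~p3 & ~p1), u   [~->-rule on 1]
3. ~[]~[]~(~p3 & ~p1), u   [~->-rule on 1]
4. ~p3 & ~p1, v   [~[]-rule on 2: fresh world v, uRv]
5. ~p3, v   [&-rule on 4]
6. ~p1, v   [&-rule on 4]
7. []~(~p3 & ~p1), w   [~[]-rule on 3: fresh world w, uRw]
8. ~(~p3 & ~p1), w   [[]-rule on 7 via wRw]
9. p1, w   [~&-rule on 8 (branches; this branch)]
Accessibility: uRu, uRv, uRw, vRv, wRw
Complete open branch: countermodel on an S4-frame, so not valid in S4, nor in K, T (the same frame is also a K-frame and a T-frame).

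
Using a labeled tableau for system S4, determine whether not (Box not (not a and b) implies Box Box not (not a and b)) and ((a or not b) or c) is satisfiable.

No, unsatisfiable

1. not (Box not (not a and b) implies Box Box not (not a and b)) and ((a or not b) or c), w0
2. not (Box not (not a and b) implies Box Box not (not a and b)), w0
3. (a or not b) or c, w0
4. Box not (not a and b), w0
5. not Box Box not (not a and b), w0
6. not (not a and b), w0
7. a or not b, w0
8. not b, w0
9. not Box not (not a and b), w1
10. not (not a and b), w1
11. not b, w1
12. not a and b, w2
13. not a, w2
14. b, w2
15. not (not a and b), w2
16. not b, w2
Accessibility: w0Rw0, w0Rw1, w0Rw2, w1Rw1, w1Rw2, w2Rw2
Branch closes: b and not b both at w2.
(One branch shown.) All branches close.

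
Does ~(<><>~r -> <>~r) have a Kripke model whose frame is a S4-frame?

1. ~(<><>~r -> <>~r), 0
2. <><>~r, 0
3. ~<>~r, 0
4. r, 0
5. <>~r, 1
6. r, 1
7. ~r, 2
8. r, 2
Accessibility: 0R0, 0R1, 0R2, 1R1, 1R2, 2R2
Branch closes: r and ~r both at 2.
All branches of the tableau close; one closing branch shown above.

No, unsatisfiable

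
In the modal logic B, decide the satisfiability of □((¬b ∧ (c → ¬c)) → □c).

1. □((¬b ∧ (c → ¬c)) → □c), w0
2. (¬b ∧ (c → ¬c)) → □c, w0   [□-rule on 1 via w0Rw0]
3. □c, w0   [→-rule on 2 (branches; this branch)]
4. c, w0   [□-rule on 3 via w0Rw0]
Accessibility: w0Rw0

Satisfiable (open branch found)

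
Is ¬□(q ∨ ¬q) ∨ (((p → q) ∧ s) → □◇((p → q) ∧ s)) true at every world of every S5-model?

Valid in S5

Tableau for the negation ¬(¬□(q ∨ ¬q) ∨ (((p → q) ∧ s) → □◇((p → q) ∧ s))):
1. ¬(¬□(q ∨ ¬q) ∨ (((p → q) ∧ s) → □◇((p → q) ∧ s))), u
2. □(q ∨ ¬q), u
3. ¬(((p → q) ∧ s) → □◇((p → q) ∧ s)), u
4. (p → q) ∧ s, u
5. ¬□◇((p → q) ∧ s), u
6. p → q, u
7. s, u
8. q ∨ ¬q, u
9. q, u
10. ¬◇((p → q) ∧ s), v
11. q ∨ ¬q, v
12. ¬((p → q) ∧ s), u
13. ¬((p → q) ∧ s), v
14. ¬q, v
15. ¬(p → q), u
16. p, u
17. ¬q, u
Accessibility: uRu, uRv, vRu, vRv
Branch closes: q and ¬q both at u.
All branches of the negation close; one closing branch shown above.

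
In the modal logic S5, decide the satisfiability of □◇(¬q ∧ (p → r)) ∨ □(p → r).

Satisfiable (open branch found)

1. □◇(¬q ∧ (p → r)) ∨ □(p → r), u
2. □(p → r), u
3. p → r, u
4. r, u
Accessibility: uRu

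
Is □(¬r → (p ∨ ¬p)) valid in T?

Valid in T

Tableau for the negation ¬□(¬r → (p ∨ ¬p)):
1. ¬□(¬r → (p ∨ ¬p)), 0
2. ¬(¬r → (p ∨ ¬p)), 1
3. ¬r, 1
4. ¬(p ∨ ¬p), 1
5. ¬p, 1
6. p, 1
Accessibility: 0R0, 0R1, 1R1
Branch closes: p and ¬p both at 1.
All branches of the negation close; one closing branch shown above.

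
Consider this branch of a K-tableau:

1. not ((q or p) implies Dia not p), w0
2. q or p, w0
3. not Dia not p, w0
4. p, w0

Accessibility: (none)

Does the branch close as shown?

No, open

There is no literal clash: for every atom and world, at most one sign appears.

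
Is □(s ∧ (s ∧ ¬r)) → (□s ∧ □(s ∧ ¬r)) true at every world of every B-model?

Tableau for the negation ¬(□(s ∧ (s ∧ ¬r)) → (□s ∧ □(s ∧ ¬r))):
1. ¬(□(s ∧ (s ∧ ¬r)) → (□s ∧ □(s ∧ ¬r))), u
2. □(s ∧ (s ∧ ¬r)), u
3. ¬(□s ∧ □(s ∧ ¬r)), u
4. s ∧ (s ∧ ¬r), u
5. s, u
6. s ∧ ¬r, u
7. ¬r, u
8. ¬□(s ∧ ¬r), u
9. ¬(s ∧ ¬r), v
10. s ∧ (s ∧ ¬r), v
11. s, v
12. s ∧ ¬r, v
13. ¬r, v
14. r, v
Accessibility: uRu, uRv, vRu, vRv
Branch closes: r and ¬r both at v.
All branches of the negation close; one closing branch shown above.

Yes, valid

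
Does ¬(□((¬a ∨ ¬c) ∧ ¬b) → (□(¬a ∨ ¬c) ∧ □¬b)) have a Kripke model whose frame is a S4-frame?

No, unsatisfiable

1. ¬(□((¬a ∨ ¬c) ∧ ¬b) → (□(¬a ∨ ¬c) ∧ □¬b)), 0
2. □((¬a ∨ ¬c) ∧ ¬b), 0   [¬→-rule on 1]
3. ¬(□(¬a ∨ ¬c) ∧ □¬b), 0   [¬→-rule on 1]
4. (¬a ∨ ¬c) ∧ ¬b, 0   [□-rule on 2 via 0R0]
5. ¬a ∨ ¬c, 0   [∧-rule on 4]
6. ¬b, 0   [∧-rule on 4]
7. ¬□(¬a ∨ ¬c), 0   [¬∧-rule on 3 (branches; this branch)]
8. ¬c, 0   [∨-rule on 5 (branches; this branch)]
9. ¬(¬a ∨ ¬c), 1   [¬□-rule on 7: fresh world 1, 0R1]
10. a, 1   [¬∨-rule on 9]
11. c, 1   [¬∨-rule on 9]
12. (¬a ∨ ¬c) ∧ ¬b, 1   [□-rule on 2 via 0R1]
13. ¬a ∨ ¬c, 1   [∧-rule on 12]
14. ¬b, 1   [∧-rule on 12]
15. ¬c, 1   [∨-rule on 13 (branches; this branch)]
Accessibility: 0R0, 0R1, 1R1
Branch closes: c and ¬c both at 1.
Every branch closes; the branch above is one of them.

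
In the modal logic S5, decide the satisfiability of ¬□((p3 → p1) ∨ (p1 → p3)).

Unsatisfiable

1. ¬□((p3 → p1) ∨ (p1 → p3)), 0
2. ¬((p3 → p1) ∨ (p1 → p3)), 1   [¬□-rule on 1: fresh world 1, 0R1]
3. ¬(p3 → p1), 1   [¬∨-rule on 2]
4. ¬(p1 → p3), 1   [¬∨-rule on 2]
5. p3, 1   [¬→-rule on 3]
6. ¬p1, 1   [¬→-rule on 3]
7. p1, 1   [¬→-rule on 4]
8. ¬p3, 1   [¬→-rule on 4]
Accessibility: 0R0, 0R1, 1R0, 1R1
Branch closes: p1 and ¬p1 both at 1.
(One branch shown.) All branches close.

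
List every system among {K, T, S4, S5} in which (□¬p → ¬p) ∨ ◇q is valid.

T, S4, S5

T-tableau for the negation ¬((□¬p → ¬p) ∨ ◇q):
1. ¬((□¬p → ¬p) ∨ ◇q), 0
2. ¬(□¬p → ¬p), 0   [¬∨-rule on 1]
3. ¬◇q, 0   [¬∨-rule on 1]
4. □¬p, 0   [¬→-rule on 2]
5. p, 0   [¬→-rule on 2]
6. ¬q, 0   [¬◇-rule on 3 via 0R0]
7. ¬p, 0   [□-rule on 4 via 0R0]
Accessibility: 0R0
Branch closes: p and ¬p both at 0.
Every branch closes (one shown): valid in T, hence also in S4, S5 (every theorem of T is a theorem of S4 and S5).
K-tableau for the negation ¬((□¬p → ¬p) ∨ ◇q):
1. ¬((□¬p → ¬p) ∨ ◇q), 0
2. ¬(□¬p → ¬p), 0   [¬∨-rule on 1]
3. ¬◇q, 0   [¬∨-rule on 1]
4. □¬p, 0   [¬→-rule on 2]
5. p, 0   [¬→-rule on 2]
Complete open branch: countermodel on a K-frame, so not valid in K.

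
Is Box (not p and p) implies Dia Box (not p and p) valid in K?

No, not valid

Tableau for the negation not (Box (not p and p) implies Dia Box (not p and p)):
1. not (Box (not p and p) implies Dia Box (not p and p)), 0
2. Box (not p and p), 0
3. not Dia Box (not p and p), 0
The negation has an open branch (countermodel exists).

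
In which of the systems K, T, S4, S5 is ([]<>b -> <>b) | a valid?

K-tableau for the negation ~(([]<>b -> <>b) | a):
1. ~(([]<>b -> <>b) | a), w0
2. ~([]<>b -> <>b), w0
3. ~a, w0
4. []<>b, w0
5. ~<>b, w0
Complete open branch: countermodel on a K-frame, so not valid in K.
T-tableau for the negation ~(([]<>b -> <>b) | a):
1. ~(([]<>b -> <>b) | a), w0
2. ~([]<>b -> <>b), w0
3. ~a, w0
4. []<>b, w0
5. ~<>b, w0
6. <>b, w0
7. ~b, w0
8. b, w1
9. <>b, w1
10. ~b, w1
Accessibility: w0Rw0, w0Rw1, w1Rw1
Branch closes: b and ~b both at w1.
Every branch closes (one shown): valid in T, hence also in S4, S5 (every theorem of T is a theorem of S4 and S5).

T, S4, S5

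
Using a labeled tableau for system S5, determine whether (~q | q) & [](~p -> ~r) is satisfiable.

Yes, satisfiable

1. (~q | q) & [](~p -> ~r), u
2. ~q | q, u   [&-rule on 1]
3. [](~p -> ~r), u   [&-rule on 1]
4. ~p -> ~r, u   [[]-rule on 3 via uRu]
5. q, u   [|-rule on 2 (branches; this branch)]
6. ~r, u   [->-rule on 4 (branches; this branch)]
Accessibility: uRu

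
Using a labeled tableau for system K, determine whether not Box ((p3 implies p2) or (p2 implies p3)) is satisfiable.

1. not Box ((p3 implies p2) or (p2 implies p3)), u
2. not ((p3 implies p2) or (p2 implies p3)), v
3. not (p3 implies p2), v
4. not (p2 implies p3), v
5. p3, v
6. not p2, v
7. p2, v
8. not p3, v
Accessibility: uRv
Branch closes: p2 and not p2 both at v.
(One branch shown.) All branches close.

No, unsatisfiable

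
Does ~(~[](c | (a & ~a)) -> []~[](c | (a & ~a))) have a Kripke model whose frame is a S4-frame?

Satisfiable

1. ~(~[](c | (a & ~a)) -> []~[](c | (a & ~a))), w0
2. ~[](c | (a & ~a)), w0   [~->-rule on 1]
3. ~[]~[](c | (a & ~a)), w0   [~->-rule on 1]
4. ~(c | (a & ~a)), w1   [~[]-rule on 2: fresh world w1, w0Rw1]
5. ~c, w1   [~|-rule on 4]
6. ~(a & ~a), w1   [~|-rule on 4]
7. a, w1   [~&-rule on 6 (branches; this branch)]
8. [](c | (a & ~a)), w2   [~[]-rule on 3: fresh world w2, w0Rw2]
9. c | (a & ~a), w2   [[]-rule on 8 via w2Rw2]
10. c, w2   [|-rule on 9 (branches; this branch)]
Accessibility: w0Rw0, w0Rw1, w0Rw2, w1Rw1, w2Rw2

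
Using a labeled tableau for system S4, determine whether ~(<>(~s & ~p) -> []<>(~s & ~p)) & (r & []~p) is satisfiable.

1. ~(<>(~s & ~p) -> []<>(~s & ~p)) & (r & []~p), 0
2. ~(<>(~s & ~p) -> []<>(~s & ~p)), 0
3. r & []~p, 0
4. <>(~s & ~p), 0
5. ~[]<>(~s & ~p), 0
6. r, 0
7. []~p, 0
8. ~p, 0
9. ~s & ~p, 1
10. ~s, 1
11. ~p, 1
12. ~<>(~s & ~p), 2
13. ~p, 2
14. ~(~s & ~p), 2
15. s, 2
Accessibility: 0R0, 0R1, 0R2, 1R1, 2R2

Satisfiable (open branch found)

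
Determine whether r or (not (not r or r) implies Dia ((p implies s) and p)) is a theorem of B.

Tableau for the negation not (r or (not (not r or r) implies Dia ((p implies s) and p))):
1. not (r or (not (not r or r) implies Dia ((p implies s) and p))), w0
2. not r, w0
3. not (not (not r or r) implies Dia ((p implies s) and p)), w0
4. not (not r or r), w0
5. not Dia ((p implies s) and p), w0
6. r, w0
Accessibility: w0Rw0
Branch closes: r and not r both at w0.
All branches of the negation close; one closing branch shown above.

Valid in B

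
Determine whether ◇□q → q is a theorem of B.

Tableau for the negation ¬(◇□q → q):
1. ¬(◇□q → q), 0
2. ◇□q, 0   [¬→-rule on 1]
3. ¬q, 0   [¬→-rule on 1]
4. □q, 1   [◇-rule on 2: fresh world 1, 0R1]
5. q, 0   [□-rule on 4 via 1R0]
Accessibility: 0R0, 0R1, 1R0, 1R1
Branch closes: q and ¬q both at 0.
All branches of the negation close; one closing branch shown above.

Yes, valid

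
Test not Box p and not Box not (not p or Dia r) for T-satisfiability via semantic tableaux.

1. not Box p and not Box not (not p or Dia r), u
2. not Box p, u   [and-rule on 1]
3. not Box not (not p or Dia r), u   [and-rule on 1]
4. not p, v   [neg-Box-rule on 2: fresh world v, uRv]
5. not p or Dia r, w   [neg-Box-rule on 3: fresh world w, uRw]
6. Dia r, w   [or-rule on 5 (branches; this branch)]
7. r, x   [Dia-rule on 6: fresh world x, wRx]
Accessibility: uRu, uRv, uRw, vRv, wRw, wRx, xRx

Satisfiable (open branch found)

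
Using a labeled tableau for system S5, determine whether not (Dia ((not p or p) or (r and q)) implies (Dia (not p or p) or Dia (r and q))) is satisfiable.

Unsatisfiable

1. not (Dia ((not p or p) or (r and q)) implies (Dia (not p or p) or Dia (r and q))), u
2. Dia ((not p or p) or (r and q)), u
3. not (Dia (not p or p) or Dia (r and q)), u
4. not Dia (not p or p), u
5. not Dia (r and q), u
6. not (not p or p), u
7. p, u
8. not p, u
Accessibility: uRu
Branch closes: p and not p both at u.
All branches of the tableau close; one closing branch shown above.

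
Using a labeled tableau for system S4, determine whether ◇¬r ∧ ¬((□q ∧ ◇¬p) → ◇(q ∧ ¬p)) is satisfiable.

1. ◇¬r ∧ ¬((□q ∧ ◇¬p) → ◇(q ∧ ¬p)), u
2. ◇¬r, u
3. ¬((□q ∧ ◇¬p) → ◇(q ∧ ¬p)), u
4. □q ∧ ◇¬p, u
5. ¬◇(q ∧ ¬p), u
6. □q, u
7. ◇¬p, u
8. ¬(q ∧ ¬p), u
9. q, u
10. p, u
11. ¬r, v
12. ¬(q ∧ ¬p), v
13. q, v
14. p, v
15. ¬p, w
16. ¬(q ∧ ¬p), w
17. q, w
18. p, w
Accessibility: uRu, uRv, uRw, vRv, wRw
Branch closes: p and ¬p both at w.
Every branch closes; the branch above is one of them.

Unsatisfiable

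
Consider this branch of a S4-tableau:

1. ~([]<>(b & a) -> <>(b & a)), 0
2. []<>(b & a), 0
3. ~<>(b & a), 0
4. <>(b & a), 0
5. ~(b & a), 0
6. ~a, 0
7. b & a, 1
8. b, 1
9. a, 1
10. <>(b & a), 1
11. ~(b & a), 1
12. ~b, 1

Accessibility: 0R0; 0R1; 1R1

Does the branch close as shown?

Both b and ~b appear at 1.

Yes, closed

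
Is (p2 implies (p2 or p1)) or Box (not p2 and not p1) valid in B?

Yes, valid

Tableau for the negation not ((p2 implies (p2 or p1)) or Box (not p2 and not p1)):
1. not ((p2 implies (p2 or p1)) or Box (not p2 and not p1)), 0
2. not (p2 implies (p2 or p1)), 0   [neg-or-rule on 1]
3. not Box (not p2 and not p1), 0   [neg-or-rule on 1]
4. p2, 0   [neg-implies-rule on 2]
5. not (p2 or p1), 0   [neg-implies-rule on 2]
6. not p2, 0   [neg-or-rule on 5]
7. not p1, 0   [neg-or-rule on 5]
Accessibility: 0R0
Branch closes: p2 and not p2 both at 0.
All branches of the negation close; one closing branch shown above.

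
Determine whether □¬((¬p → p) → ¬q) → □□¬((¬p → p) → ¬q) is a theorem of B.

Tableau for the negation ¬(□¬((¬p → p) → ¬q) → □□¬((¬p → p) → ¬q)):
1. ¬(□¬((¬p → p) → ¬q) → □□¬((¬p → p) → ¬q)), 0
2. □¬((¬p → p) → ¬q), 0
3. ¬□□¬((¬p → p) → ¬q), 0
4. ¬((¬p → p) → ¬q), 0
5. ¬p → p, 0
6. q, 0
7. p, 0
8. ¬□¬((¬p → p) → ¬q), 1
9. ¬((¬p → p) → ¬q), 1
10. ¬p → p, 1
11. q, 1
12. p, 1
13. (¬p → p) → ¬q, 2
14. ¬q, 2
Accessibility: 0R0, 0R1, 1R0, 1R1, 1R2, 2R1, 2R2
The negation has an open branch (countermodel exists).

Not valid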